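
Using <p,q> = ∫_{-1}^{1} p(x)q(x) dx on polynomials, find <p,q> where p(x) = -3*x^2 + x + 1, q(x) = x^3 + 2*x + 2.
<p,q> = 26/15

Expand the product: p(x)·q(x) = -3*x^5 + x^4 - 5*x^3 - 4*x^2 + 4*x + 2.
∫_{-1}^{1} of each monomial x^k gives [2/(k+1) if k even, 0 if k odd]. Integrating term-by-term (or equivalently evaluating the antiderivative F(x) = -x^6/2 + x^5/5 - 5*x^4/4 - 4*x^3/3 + 2*x^2 + 2*x at the endpoints):
  F(1) − F(−1) = 67/60 − (-37/60) = 26/15.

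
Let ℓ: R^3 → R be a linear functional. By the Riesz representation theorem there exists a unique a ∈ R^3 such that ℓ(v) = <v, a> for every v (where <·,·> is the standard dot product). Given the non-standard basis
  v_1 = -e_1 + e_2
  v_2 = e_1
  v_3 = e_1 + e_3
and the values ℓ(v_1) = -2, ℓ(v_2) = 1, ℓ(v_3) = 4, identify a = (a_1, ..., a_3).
a = (1, -1, 3)

Write a = (a_1, ..., a_3) in the standard basis. For each basis vector v_i, ℓ(v_i) = <v_i, a> is a linear equation in the a_j's. Collect the n equations into a matrix system V a = ℓ, where row i of V is v_i (expressed in the standard basis). Since V is invertible (lower-triangular with 1s on the diagonal, up to permutation), solve by back-substitution:
  V =
[[-1, 1, 0],
 [1, 0, 0],
 [1, 0, 1]]
  V a = (-2, 1, 4)
Solving gives a = (1, -1, 3).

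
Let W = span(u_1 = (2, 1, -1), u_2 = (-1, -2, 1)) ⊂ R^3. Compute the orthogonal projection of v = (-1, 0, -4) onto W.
proj_W(v) = (2/11, 13/11, -5/11)

Set up U = [u_1 | ... | u_2] ∈ R^(3×2). The projector onto W = col(U) is P = U (U^T U)^(-1) U^T.
Compute U^T U =
  [6, -5]
  [-5, 6],
and U^T v = (2, -3).
Solve U^T U · c = U^T v for the coefficients: c = (-3/11, -8/11). The projection is proj_W(v) = U c.
Check: (v - proj_W(v)) · u_1 = 0  (should be 0).
Check: (v - proj_W(v)) · u_2 = 0  (should be 0).
Result: proj_W(v) = (2/11, 13/11, -5/11).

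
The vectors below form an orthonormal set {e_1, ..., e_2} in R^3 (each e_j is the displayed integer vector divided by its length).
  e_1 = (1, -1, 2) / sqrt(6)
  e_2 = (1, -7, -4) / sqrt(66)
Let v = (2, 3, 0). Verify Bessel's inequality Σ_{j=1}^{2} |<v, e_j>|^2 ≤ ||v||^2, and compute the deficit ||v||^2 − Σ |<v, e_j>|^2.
Σ |<v, e_j>|^2 = 62/11; ||v||^2 = 13; deficit = 81/11

Write each e_j = u_j / sqrt(<u_j, u_j>) where u_j is the displayed integer vector. Then <v, e_j> = <v, u_j> / sqrt(<u_j, u_j>), so |<v, e_j>|^2 = <v, u_j>^2 / <u_j, u_j>.
Coefficients: <v, e_1> = -1/sqrt(6), <v, e_2> = -19/sqrt(66).
Square and sum: Σ |<v, e_j>|^2 = 62/11.
Compute ||v||^2 = v·v = 13.
Deficit = 13 − 62/11 = 81/11 ≥ 0, confirming Bessel's inequality. (The deficit equals ||v − Σ <v,e_j> e_j||^2, the squared distance from v to span{e_j}.)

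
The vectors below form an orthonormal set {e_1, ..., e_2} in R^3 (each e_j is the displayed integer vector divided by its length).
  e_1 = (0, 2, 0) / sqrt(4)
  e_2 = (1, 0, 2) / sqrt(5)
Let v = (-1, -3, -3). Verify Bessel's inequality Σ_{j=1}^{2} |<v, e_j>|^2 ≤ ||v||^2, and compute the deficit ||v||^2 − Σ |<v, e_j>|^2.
Σ |<v, e_j>|^2 = 94/5; ||v||^2 = 19; deficit = 1/5

Write each e_j = u_j / sqrt(<u_j, u_j>) where u_j is the displayed integer vector. Then <v, e_j> = <v, u_j> / sqrt(<u_j, u_j>), so |<v, e_j>|^2 = <v, u_j>^2 / <u_j, u_j>.
Coefficients: <v, e_1> = -6/sqrt(4), <v, e_2> = -7/sqrt(5).
Square and sum: Σ |<v, e_j>|^2 = 94/5.
Compute ||v||^2 = v·v = 19.
Deficit = 19 − 94/5 = 1/5 ≥ 0, confirming Bessel's inequality. (The deficit equals ||v − Σ <v,e_j> e_j||^2, the squared distance from v to span{e_j}.)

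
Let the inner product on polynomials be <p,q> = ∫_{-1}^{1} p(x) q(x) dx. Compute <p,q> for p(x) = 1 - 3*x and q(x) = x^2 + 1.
<p,q> = 8/3

Expand the product: p(x)·q(x) = -3*x^3 + x^2 - 3*x + 1.
∫_{-1}^{1} of each monomial x^k gives [2/(k+1) if k even, 0 if k odd]. Integrating term-by-term (or equivalently evaluating the antiderivative F(x) = -3*x^4/4 + x^3/3 - 3*x^2/2 + x at the endpoints):
  F(1) − F(−1) = -11/12 − (-43/12) = 8/3.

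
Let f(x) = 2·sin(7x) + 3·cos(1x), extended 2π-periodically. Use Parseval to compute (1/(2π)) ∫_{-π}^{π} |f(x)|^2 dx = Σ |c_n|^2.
Σ |c_n|^2 = 13/2

Expand |f|^2 and use orthogonality of {sin(nx), cos(mx)} on [-π, π]:
  ∫_{-π}^{π} sin(nx)^2 dx = π, ∫ cos(mx)^2 dx = π, and cross terms integrate to 0.
So ∫_{-π}^{π} f(x)^2 dx = 2^2 · π + 3^2 · π = (4 + 9)π.
Divide by 2π: (4 + 9)/2 = 13/2.
By Parseval, this equals Σ |c_n|^2.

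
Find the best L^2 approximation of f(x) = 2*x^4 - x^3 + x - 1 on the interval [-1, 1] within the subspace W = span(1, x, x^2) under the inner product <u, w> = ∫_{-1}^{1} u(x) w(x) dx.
g(x) = 12*x^2/7 + 2*x/5 - 41/35

The best approximation g ∈ W is the orthogonal projection of f onto W. Writing g = a_0 + a_1 x + a_2 x^2, the coefficients solve the normal equations G · a = b where
  G_{ij} = <φ_i, φ_j> and b_i = <f, φ_i>, with φ_0 = 1, φ_1 = x, φ_2 = x^2.
G =
  [2, 0, 2/3]
  [0, 2/3, 0]
  [2/3, 0, 2/5],
b = (-6/5, 4/15, -2/21).
Solving gives a_0 = -41/35, a_1 = 2/5, a_2 = 12/7, so
  g(x) = 12*x^2/7 + 2*x/5 - 41/35.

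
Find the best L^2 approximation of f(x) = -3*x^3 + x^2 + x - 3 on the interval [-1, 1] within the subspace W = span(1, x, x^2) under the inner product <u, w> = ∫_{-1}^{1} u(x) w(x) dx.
g(x) = x^2 - 4*x/5 - 3

The best approximation g ∈ W is the orthogonal projection of f onto W. Writing g = a_0 + a_1 x + a_2 x^2, the coefficients solve the normal equations G · a = b where
  G_{ij} = <φ_i, φ_j> and b_i = <f, φ_i>, with φ_0 = 1, φ_1 = x, φ_2 = x^2.
G =
  [2, 0, 2/3]
  [0, 2/3, 0]
  [2/3, 0, 2/5],
b = (-16/3, -8/15, -8/5).
Solving gives a_0 = -3, a_1 = -4/5, a_2 = 1, so
  g(x) = x^2 - 4*x/5 - 3.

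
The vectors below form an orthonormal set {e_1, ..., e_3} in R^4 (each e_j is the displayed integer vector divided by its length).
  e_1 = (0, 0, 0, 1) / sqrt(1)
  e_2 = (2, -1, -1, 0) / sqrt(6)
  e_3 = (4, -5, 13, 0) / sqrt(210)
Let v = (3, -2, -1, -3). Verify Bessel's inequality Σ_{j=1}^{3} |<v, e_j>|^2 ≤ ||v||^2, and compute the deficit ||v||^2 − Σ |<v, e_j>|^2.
Σ |<v, e_j>|^2 = 801/35; ||v||^2 = 23; deficit = 4/35

Write each e_j = u_j / sqrt(<u_j, u_j>) where u_j is the displayed integer vector. Then <v, e_j> = <v, u_j> / sqrt(<u_j, u_j>), so |<v, e_j>|^2 = <v, u_j>^2 / <u_j, u_j>.
Coefficients: <v, e_1> = -3/sqrt(1), <v, e_2> = 9/sqrt(6), <v, e_3> = 9/sqrt(210).
Square and sum: Σ |<v, e_j>|^2 = 801/35.
Compute ||v||^2 = v·v = 23.
Deficit = 23 − 801/35 = 4/35 ≥ 0, confirming Bessel's inequality. (The deficit equals ||v − Σ <v,e_j> e_j||^2, the squared distance from v to span{e_j}.)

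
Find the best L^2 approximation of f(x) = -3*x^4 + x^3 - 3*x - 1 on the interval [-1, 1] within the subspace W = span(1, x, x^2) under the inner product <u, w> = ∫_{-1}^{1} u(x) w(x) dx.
g(x) = -18*x^2/7 - 12*x/5 - 26/35

The best approximation g ∈ W is the orthogonal projection of f onto W. Writing g = a_0 + a_1 x + a_2 x^2, the coefficients solve the normal equations G · a = b where
  G_{ij} = <φ_i, φ_j> and b_i = <f, φ_i>, with φ_0 = 1, φ_1 = x, φ_2 = x^2.
G =
  [2, 0, 2/3]
  [0, 2/3, 0]
  [2/3, 0, 2/5],
b = (-16/5, -8/5, -32/21).
Solving gives a_0 = -26/35, a_1 = -12/5, a_2 = -18/7, so
  g(x) = -18*x^2/7 - 12*x/5 - 26/35.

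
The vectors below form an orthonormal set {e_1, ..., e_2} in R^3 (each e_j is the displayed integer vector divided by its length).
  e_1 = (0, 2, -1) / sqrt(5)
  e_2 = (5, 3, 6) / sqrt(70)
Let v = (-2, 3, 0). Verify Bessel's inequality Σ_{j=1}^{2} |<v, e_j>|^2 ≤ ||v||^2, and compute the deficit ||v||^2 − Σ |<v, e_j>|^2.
Σ |<v, e_j>|^2 = 101/14; ||v||^2 = 13; deficit = 81/14

Write each e_j = u_j / sqrt(<u_j, u_j>) where u_j is the displayed integer vector. Then <v, e_j> = <v, u_j> / sqrt(<u_j, u_j>), so |<v, e_j>|^2 = <v, u_j>^2 / <u_j, u_j>.
Coefficients: <v, e_1> = 6/sqrt(5), <v, e_2> = -1/sqrt(70).
Square and sum: Σ |<v, e_j>|^2 = 101/14.
Compute ||v||^2 = v·v = 13.
Deficit = 13 − 101/14 = 81/14 ≥ 0, confirming Bessel's inequality. (The deficit equals ||v − Σ <v,e_j> e_j||^2, the squared distance from v to span{e_j}.)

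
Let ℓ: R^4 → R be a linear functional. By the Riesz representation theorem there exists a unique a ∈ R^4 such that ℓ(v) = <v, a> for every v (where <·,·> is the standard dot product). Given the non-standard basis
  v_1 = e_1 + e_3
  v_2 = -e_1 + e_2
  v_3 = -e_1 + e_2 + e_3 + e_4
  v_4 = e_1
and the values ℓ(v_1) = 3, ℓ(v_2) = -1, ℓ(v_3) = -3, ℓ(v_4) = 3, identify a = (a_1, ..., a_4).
a = (3, 2, 0, -2)

Write a = (a_1, ..., a_4) in the standard basis. For each basis vector v_i, ℓ(v_i) = <v_i, a> is a linear equation in the a_j's. Collect the n equations into a matrix system V a = ℓ, where row i of V is v_i (expressed in the standard basis). Since V is invertible (lower-triangular with 1s on the diagonal, up to permutation), solve by back-substitution:
  V =
[[1, 0, 1, 0],
 [-1, 1, 0, 0],
 [-1, 1, 1, 1],
 [1, 0, 0, 0]]
  V a = (3, -1, -3, 3)
Solving gives a = (3, 2, 0, -2).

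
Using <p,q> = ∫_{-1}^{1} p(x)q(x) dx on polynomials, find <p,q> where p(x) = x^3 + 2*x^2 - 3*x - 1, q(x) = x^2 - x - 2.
<p,q> = 46/15

Expand the product: p(x)·q(x) = x^5 + x^4 - 7*x^3 - 2*x^2 + 7*x + 2.
∫_{-1}^{1} of each monomial x^k gives [2/(k+1) if k even, 0 if k odd]. Integrating term-by-term (or equivalently evaluating the antiderivative F(x) = x^6/6 + x^5/5 - 7*x^4/4 - 2*x^3/3 + 7*x^2/2 + 2*x at the endpoints):
  F(1) − F(−1) = 69/20 − (23/60) = 46/15.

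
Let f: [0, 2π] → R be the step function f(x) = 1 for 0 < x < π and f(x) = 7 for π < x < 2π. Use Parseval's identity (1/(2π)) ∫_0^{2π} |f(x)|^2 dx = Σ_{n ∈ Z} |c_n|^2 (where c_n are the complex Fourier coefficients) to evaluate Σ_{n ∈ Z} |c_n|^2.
Σ |c_n|^2 = 25

Parseval equates the L^2 energy of f (normalised by 1/(2π)) with the ℓ^2 sum of its Fourier coefficients: (1/(2π)) ∫_0^{2π} |f|^2 = Σ |c_n|^2.
Compute the left side: (1/(2π)) [∫_0^π 1^2 dx + ∫_π^{2π} 7^2 dx] = (1/(2π)) · (1π + 49π) = (1 + 49)/2 = 25.
So Σ_{n ∈ Z} |c_n|^2 = 25.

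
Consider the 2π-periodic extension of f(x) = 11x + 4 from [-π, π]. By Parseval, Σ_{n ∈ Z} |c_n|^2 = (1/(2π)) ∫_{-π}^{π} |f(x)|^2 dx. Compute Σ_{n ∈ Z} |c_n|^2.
Σ |c_n|^2 = 121π^2/3 + 16

Expand and integrate term by term over [-π, π]:
  ∫ (11x)^2 dx = 121·(2π^3/3); ∫ 2·11·(4)·x dx = 0 (odd integrand); ∫ 4^2 dx = 16·2π.
So (1/(2π)) ∫_{-π}^{π} (11x + 4)^2 dx = 121π^2/3 + 16 = 121π^2/3 + 16.
Parseval ⇒ Σ |c_n|^2 = 121π^2/3 + 16.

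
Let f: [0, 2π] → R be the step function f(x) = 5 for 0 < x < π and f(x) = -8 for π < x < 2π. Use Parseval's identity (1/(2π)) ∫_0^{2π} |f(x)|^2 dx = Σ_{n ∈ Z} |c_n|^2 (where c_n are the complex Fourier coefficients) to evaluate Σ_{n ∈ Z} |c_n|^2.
Σ |c_n|^2 = 89/2

Parseval equates the L^2 energy of f (normalised by 1/(2π)) with the ℓ^2 sum of its Fourier coefficients: (1/(2π)) ∫_0^{2π} |f|^2 = Σ |c_n|^2.
Compute the left side: (1/(2π)) [∫_0^π 5^2 dx + ∫_π^{2π} (-8)^2 dx] = (1/(2π)) · (25π + 64π) = (25 + 64)/2 = 89/2.
So Σ_{n ∈ Z} |c_n|^2 = 89/2.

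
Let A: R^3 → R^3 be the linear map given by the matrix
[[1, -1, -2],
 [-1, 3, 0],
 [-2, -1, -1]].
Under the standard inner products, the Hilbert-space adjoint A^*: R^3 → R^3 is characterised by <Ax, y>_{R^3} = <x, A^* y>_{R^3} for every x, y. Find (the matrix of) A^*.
A^* = A^T =
[[1, -1, -2],
 [-1, 3, -1],
 [-2, 0, -1]]

For real matrices with standard dot products, the defining identity <Ax, y> = <x, A^* y> gives (Ax)^T y = x^T (A^*) y, i.e. x^T A^T y = x^T (A^*) y. Since this holds for all x, y, we must have A^* = A^T. Therefore
A^* =
[[1, -1, -2],
 [-1, 3, -1],
 [-2, 0, -1]].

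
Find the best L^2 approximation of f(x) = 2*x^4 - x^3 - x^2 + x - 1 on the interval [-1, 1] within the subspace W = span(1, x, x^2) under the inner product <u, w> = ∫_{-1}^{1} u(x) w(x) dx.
g(x) = 5*x^2/7 + 2*x/5 - 41/35

The best approximation g ∈ W is the orthogonal projection of f onto W. Writing g = a_0 + a_1 x + a_2 x^2, the coefficients solve the normal equations G · a = b where
  G_{ij} = <φ_i, φ_j> and b_i = <f, φ_i>, with φ_0 = 1, φ_1 = x, φ_2 = x^2.
G =
  [2, 0, 2/3]
  [0, 2/3, 0]
  [2/3, 0, 2/5],
b = (-28/15, 4/15, -52/105).
Solving gives a_0 = -41/35, a_1 = 2/5, a_2 = 5/7, so
  g(x) = 5*x^2/7 + 2*x/5 - 41/35.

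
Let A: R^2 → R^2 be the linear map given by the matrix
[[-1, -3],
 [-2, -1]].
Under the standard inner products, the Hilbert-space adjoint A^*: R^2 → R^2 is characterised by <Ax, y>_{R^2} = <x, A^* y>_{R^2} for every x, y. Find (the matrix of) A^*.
A^* = A^T =
[[-1, -2],
 [-3, -1]]

For real matrices with standard dot products, the defining identity <Ax, y> = <x, A^* y> gives (Ax)^T y = x^T (A^*) y, i.e. x^T A^T y = x^T (A^*) y. Since this holds for all x, y, we must have A^* = A^T. Therefore
A^* =
[[-1, -2],
 [-3, -1]].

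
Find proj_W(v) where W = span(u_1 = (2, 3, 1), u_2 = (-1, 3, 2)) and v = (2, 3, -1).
proj_W(v) = (284/115, 51/23, 47/115)

Set up U = [u_1 | ... | u_2] ∈ R^(3×2). The projector onto W = col(U) is P = U (U^T U)^(-1) U^T.
Compute U^T U =
  [14, 9]
  [9, 14],
and U^T v = (12, 5).
Solve U^T U · c = U^T v for the coefficients: c = (123/115, -38/115). The projection is proj_W(v) = U c.
Check: (v - proj_W(v)) · u_1 = 0  (should be 0).
Check: (v - proj_W(v)) · u_2 = 0  (should be 0).
Result: proj_W(v) = (284/115, 51/23, 47/115).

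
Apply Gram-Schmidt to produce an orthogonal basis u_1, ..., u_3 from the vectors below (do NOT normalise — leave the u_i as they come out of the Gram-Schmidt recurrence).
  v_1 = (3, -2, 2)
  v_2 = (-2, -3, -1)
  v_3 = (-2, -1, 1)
Orthogonal basis:
  u_1 = (3, -2, 2)
  u_2 = (-28/17, -55/17, -13/17)
  u_3 = (-112/117, 14/117, 14/9)

Apply the Gram-Schmidt recurrence
  u_1 = v_1
  u_i = v_i − Σ_{j<i} ((v_i · u_j) / (u_j · u_j)) · u_j.

Step by step this gives:
  u_1 = (3, -2, 2)
  u_2 = (-28/17, -55/17, -13/17)
  u_3 = (-112/117, 14/117, 14/9)

Orthogonality check:
  u_2 · u_1 = 0 (should be 0)
  u_3 · u_1 = 0 (should be 0)
  u_3 · u_2 = 0 (should be 0)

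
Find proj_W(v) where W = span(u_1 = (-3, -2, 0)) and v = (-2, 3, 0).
proj_W(v) = (0, 0, 0)

Set up U = [u_1 | ... | u_1] ∈ R^(3×1). The projector onto W = col(U) is P = U (U^T U)^(-1) U^T.
Compute U^T U =
  [13],
and U^T v = (0).
Solve U^T U · c = U^T v for the coefficients: c = (0). The projection is proj_W(v) = U c.
Check: (v - proj_W(v)) · u_1 = 0  (should be 0).
Result: proj_W(v) = (0, 0, 0).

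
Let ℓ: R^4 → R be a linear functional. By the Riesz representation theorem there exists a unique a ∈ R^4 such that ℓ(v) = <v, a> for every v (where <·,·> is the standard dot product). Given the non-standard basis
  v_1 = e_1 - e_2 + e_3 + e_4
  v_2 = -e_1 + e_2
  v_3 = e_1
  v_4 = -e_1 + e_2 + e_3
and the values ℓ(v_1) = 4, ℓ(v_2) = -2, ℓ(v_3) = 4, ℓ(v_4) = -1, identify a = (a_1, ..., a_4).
a = (4, 2, 1, 1)

Write a = (a_1, ..., a_4) in the standard basis. For each basis vector v_i, ℓ(v_i) = <v_i, a> is a linear equation in the a_j's. Collect the n equations into a matrix system V a = ℓ, where row i of V is v_i (expressed in the standard basis). Since V is invertible (lower-triangular with 1s on the diagonal, up to permutation), solve by back-substitution:
  V =
[[1, -1, 1, 1],
 [-1, 1, 0, 0],
 [1, 0, 0, 0],
 [-1, 1, 1, 0]]
  V a = (4, -2, 4, -1)
Solving gives a = (4, 2, 1, 1).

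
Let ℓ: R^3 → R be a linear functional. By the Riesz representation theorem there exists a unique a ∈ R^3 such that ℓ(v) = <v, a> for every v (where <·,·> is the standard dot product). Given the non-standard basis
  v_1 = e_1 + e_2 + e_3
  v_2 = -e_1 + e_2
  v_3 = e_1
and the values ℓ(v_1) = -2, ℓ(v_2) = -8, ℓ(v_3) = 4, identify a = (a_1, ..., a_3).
a = (4, -4, -2)

Write a = (a_1, ..., a_3) in the standard basis. For each basis vector v_i, ℓ(v_i) = <v_i, a> is a linear equation in the a_j's. Collect the n equations into a matrix system V a = ℓ, where row i of V is v_i (expressed in the standard basis). Since V is invertible (lower-triangular with 1s on the diagonal, up to permutation), solve by back-substitution:
  V =
[[1, 1, 1],
 [-1, 1, 0],
 [1, 0, 0]]
  V a = (-2, -8, 4)
Solving gives a = (4, -4, -2).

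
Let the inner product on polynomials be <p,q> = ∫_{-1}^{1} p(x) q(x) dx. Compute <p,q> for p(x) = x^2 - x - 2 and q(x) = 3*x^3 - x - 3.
<p,q> = 142/15

Expand the product: p(x)·q(x) = 3*x^5 - 3*x^4 - 7*x^3 - 2*x^2 + 5*x + 6.
∫_{-1}^{1} of each monomial x^k gives [2/(k+1) if k even, 0 if k odd]. Integrating term-by-term (or equivalently evaluating the antiderivative F(x) = x^6/2 - 3*x^5/5 - 7*x^4/4 - 2*x^3/3 + 5*x^2/2 + 6*x at the endpoints):
  F(1) − F(−1) = 359/60 − (-209/60) = 142/15.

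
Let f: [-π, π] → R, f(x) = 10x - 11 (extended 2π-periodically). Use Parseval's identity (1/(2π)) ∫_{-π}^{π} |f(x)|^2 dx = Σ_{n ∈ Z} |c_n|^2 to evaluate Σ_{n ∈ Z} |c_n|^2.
Σ |c_n|^2 = 100π^2/3 + 121

Expand and integrate term by term over [-π, π]:
  ∫ (10x)^2 dx = 100·(2π^3/3); ∫ 2·10·(-11)·x dx = 0 (odd integrand); ∫ (-11)^2 dx = 121·2π.
So (1/(2π)) ∫_{-π}^{π} (10x - 11)^2 dx = 100π^2/3 + 121 = 100π^2/3 + 121.
Parseval ⇒ Σ |c_n|^2 = 100π^2/3 + 121.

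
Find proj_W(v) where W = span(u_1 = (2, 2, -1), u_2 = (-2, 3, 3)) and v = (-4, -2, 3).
proj_W(v) = (-806/197, -386/197, 571/197)

Set up U = [u_1 | ... | u_2] ∈ R^(3×2). The projector onto W = col(U) is P = U (U^T U)^(-1) U^T.
Compute U^T U =
  [9, -1]
  [-1, 22],
and U^T v = (-15, 11).
Solve U^T U · c = U^T v for the coefficients: c = (-319/197, 84/197). The projection is proj_W(v) = U c.
Check: (v - proj_W(v)) · u_1 = 0  (should be 0).
Check: (v - proj_W(v)) · u_2 = 0  (should be 0).
Result: proj_W(v) = (-806/197, -386/197, 571/197).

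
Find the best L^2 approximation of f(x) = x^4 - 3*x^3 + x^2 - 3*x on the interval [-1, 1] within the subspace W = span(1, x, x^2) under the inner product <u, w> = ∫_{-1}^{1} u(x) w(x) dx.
g(x) = 13*x^2/7 - 24*x/5 - 3/35

The best approximation g ∈ W is the orthogonal projection of f onto W. Writing g = a_0 + a_1 x + a_2 x^2, the coefficients solve the normal equations G · a = b where
  G_{ij} = <φ_i, φ_j> and b_i = <f, φ_i>, with φ_0 = 1, φ_1 = x, φ_2 = x^2.
G =
  [2, 0, 2/3]
  [0, 2/3, 0]
  [2/3, 0, 2/5],
b = (16/15, -16/5, 24/35).
Solving gives a_0 = -3/35, a_1 = -24/5, a_2 = 13/7, so
  g(x) = 13*x^2/7 - 24*x/5 - 3/35.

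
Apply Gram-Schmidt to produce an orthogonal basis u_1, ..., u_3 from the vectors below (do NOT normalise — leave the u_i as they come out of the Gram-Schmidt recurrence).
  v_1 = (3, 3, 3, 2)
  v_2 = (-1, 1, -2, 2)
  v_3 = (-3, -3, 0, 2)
Orthogonal basis:
  u_1 = (3, 3, 3, 2)
  u_2 = (-25/31, 37/31, -56/31, 66/31)
  u_3 = (-71/51, -103/51, 98/51, 38/17)

Apply the Gram-Schmidt recurrence
  u_1 = v_1
  u_i = v_i − Σ_{j<i} ((v_i · u_j) / (u_j · u_j)) · u_j.

Step by step this gives:
  u_1 = (3, 3, 3, 2)
  u_2 = (-25/31, 37/31, -56/31, 66/31)
  u_3 = (-71/51, -103/51, 98/51, 38/17)

Orthogonality check:
  u_2 · u_1 = 0 (should be 0)
  u_3 · u_1 = 0 (should be 0)
  u_3 · u_2 = 0 (should be 0)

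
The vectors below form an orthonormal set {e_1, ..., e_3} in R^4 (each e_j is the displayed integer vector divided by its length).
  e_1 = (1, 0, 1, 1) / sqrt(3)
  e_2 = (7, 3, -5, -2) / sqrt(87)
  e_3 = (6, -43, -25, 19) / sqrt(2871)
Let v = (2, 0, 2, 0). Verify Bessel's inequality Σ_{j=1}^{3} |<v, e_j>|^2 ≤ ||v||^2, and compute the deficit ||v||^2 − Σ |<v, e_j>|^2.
Σ |<v, e_j>|^2 = 596/99; ||v||^2 = 8; deficit = 196/99

Write each e_j = u_j / sqrt(<u_j, u_j>) where u_j is the displayed integer vector. Then <v, e_j> = <v, u_j> / sqrt(<u_j, u_j>), so |<v, e_j>|^2 = <v, u_j>^2 / <u_j, u_j>.
Coefficients: <v, e_1> = 4/sqrt(3), <v, e_2> = 4/sqrt(87), <v, e_3> = -38/sqrt(2871).
Square and sum: Σ |<v, e_j>|^2 = 596/99.
Compute ||v||^2 = v·v = 8.
Deficit = 8 − 596/99 = 196/99 ≥ 0, confirming Bessel's inequality. (The deficit equals ||v − Σ <v,e_j> e_j||^2, the squared distance from v to span{e_j}.)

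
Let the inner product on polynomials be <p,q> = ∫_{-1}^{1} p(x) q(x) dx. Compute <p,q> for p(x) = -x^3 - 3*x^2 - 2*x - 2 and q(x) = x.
<p,q> = -26/15

Expand the product: p(x)·q(x) = -x^4 - 3*x^3 - 2*x^2 - 2*x.
∫_{-1}^{1} of each monomial x^k gives [2/(k+1) if k even, 0 if k odd]. Integrating term-by-term (or equivalently evaluating the antiderivative F(x) = -x^5/5 - 3*x^4/4 - 2*x^3/3 - x^2 at the endpoints):
  F(1) − F(−1) = -157/60 − (-53/60) = -26/15.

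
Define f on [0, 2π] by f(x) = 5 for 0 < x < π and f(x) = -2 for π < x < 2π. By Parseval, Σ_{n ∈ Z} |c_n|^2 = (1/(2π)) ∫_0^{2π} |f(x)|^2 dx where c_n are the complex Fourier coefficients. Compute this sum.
Σ |c_n|^2 = 29/2

Parseval equates the L^2 energy of f (normalised by 1/(2π)) with the ℓ^2 sum of its Fourier coefficients: (1/(2π)) ∫_0^{2π} |f|^2 = Σ |c_n|^2.
Compute the left side: (1/(2π)) [∫_0^π 5^2 dx + ∫_π^{2π} (-2)^2 dx] = (1/(2π)) · (25π + 4π) = (25 + 4)/2 = 29/2.
So Σ_{n ∈ Z} |c_n|^2 = 29/2.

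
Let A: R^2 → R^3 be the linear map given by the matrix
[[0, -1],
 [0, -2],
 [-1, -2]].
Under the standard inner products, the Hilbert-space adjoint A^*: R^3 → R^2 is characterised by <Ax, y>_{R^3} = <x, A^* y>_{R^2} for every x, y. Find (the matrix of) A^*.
A^* = A^T =
[[0, 0, -1],
 [-1, -2, -2]]

For real matrices with standard dot products, the defining identity <Ax, y> = <x, A^* y> gives (Ax)^T y = x^T (A^*) y, i.e. x^T A^T y = x^T (A^*) y. Since this holds for all x, y, we must have A^* = A^T. Therefore
A^* =
[[0, 0, -1],
 [-1, -2, -2]].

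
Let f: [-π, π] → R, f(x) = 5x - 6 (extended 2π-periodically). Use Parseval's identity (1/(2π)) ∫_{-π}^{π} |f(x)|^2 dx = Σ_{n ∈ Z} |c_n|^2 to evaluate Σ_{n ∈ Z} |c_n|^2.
Σ |c_n|^2 = 25π^2/3 + 36

Expand and integrate term by term over [-π, π]:
  ∫ (5x)^2 dx = 25·(2π^3/3); ∫ 2·5·(-6)·x dx = 0 (odd integrand); ∫ (-6)^2 dx = 36·2π.
So (1/(2π)) ∫_{-π}^{π} (5x - 6)^2 dx = 25π^2/3 + 36 = 25π^2/3 + 36.
Parseval ⇒ Σ |c_n|^2 = 25π^2/3 + 36.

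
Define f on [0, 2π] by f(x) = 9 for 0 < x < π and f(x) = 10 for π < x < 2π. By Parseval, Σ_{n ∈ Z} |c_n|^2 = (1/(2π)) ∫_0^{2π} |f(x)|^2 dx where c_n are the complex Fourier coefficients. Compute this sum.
Σ |c_n|^2 = 181/2

Parseval equates the L^2 energy of f (normalised by 1/(2π)) with the ℓ^2 sum of its Fourier coefficients: (1/(2π)) ∫_0^{2π} |f|^2 = Σ |c_n|^2.
Compute the left side: (1/(2π)) [∫_0^π 9^2 dx + ∫_π^{2π} 10^2 dx] = (1/(2π)) · (81π + 100π) = (81 + 100)/2 = 181/2.
So Σ_{n ∈ Z} |c_n|^2 = 181/2.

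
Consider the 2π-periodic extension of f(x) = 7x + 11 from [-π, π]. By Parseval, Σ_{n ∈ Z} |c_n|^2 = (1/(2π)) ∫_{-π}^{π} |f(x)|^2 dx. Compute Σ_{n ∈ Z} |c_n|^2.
Σ |c_n|^2 = 49π^2/3 + 121

Expand and integrate term by term over [-π, π]:
  ∫ (7x)^2 dx = 49·(2π^3/3); ∫ 2·7·(11)·x dx = 0 (odd integrand); ∫ 11^2 dx = 121·2π.
So (1/(2π)) ∫_{-π}^{π} (7x + 11)^2 dx = 49π^2/3 + 121 = 49π^2/3 + 121.
Parseval ⇒ Σ |c_n|^2 = 49π^2/3 + 121.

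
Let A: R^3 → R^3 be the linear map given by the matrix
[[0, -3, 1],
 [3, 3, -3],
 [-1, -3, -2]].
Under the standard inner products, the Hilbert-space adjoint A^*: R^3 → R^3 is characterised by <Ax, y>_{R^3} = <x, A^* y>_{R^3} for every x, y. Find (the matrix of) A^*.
A^* = A^T =
[[0, 3, -1],
 [-3, 3, -3],
 [1, -3, -2]]

For real matrices with standard dot products, the defining identity <Ax, y> = <x, A^* y> gives (Ax)^T y = x^T (A^*) y, i.e. x^T A^T y = x^T (A^*) y. Since this holds for all x, y, we must have A^* = A^T. Therefore
A^* =
[[0, 3, -1],
 [-3, 3, -3],
 [1, -3, -2]].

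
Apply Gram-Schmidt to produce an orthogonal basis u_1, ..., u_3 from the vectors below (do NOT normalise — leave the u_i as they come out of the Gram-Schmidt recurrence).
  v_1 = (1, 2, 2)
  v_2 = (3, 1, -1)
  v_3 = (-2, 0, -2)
Orthogonal basis:
  u_1 = (1, 2, 2)
  u_2 = (8/3, 1/3, -5/3)
  u_3 = (-4/5, 7/5, -1)

Apply the Gram-Schmidt recurrence
  u_1 = v_1
  u_i = v_i − Σ_{j<i} ((v_i · u_j) / (u_j · u_j)) · u_j.

Step by step this gives:
  u_1 = (1, 2, 2)
  u_2 = (8/3, 1/3, -5/3)
  u_3 = (-4/5, 7/5, -1)

Orthogonality check:
  u_2 · u_1 = 0 (should be 0)
  u_3 · u_1 = 0 (should be 0)
  u_3 · u_2 = 0 (should be 0)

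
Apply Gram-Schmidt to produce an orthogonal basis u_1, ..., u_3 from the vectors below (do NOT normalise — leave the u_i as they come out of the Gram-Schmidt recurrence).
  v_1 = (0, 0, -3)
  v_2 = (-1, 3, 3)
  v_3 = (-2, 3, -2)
Orthogonal basis:
  u_1 = (0, 0, -3)
  u_2 = (-1, 3, 0)
  u_3 = (-9/10, -3/10, 0)

Apply the Gram-Schmidt recurrence
  u_1 = v_1
  u_i = v_i − Σ_{j<i} ((v_i · u_j) / (u_j · u_j)) · u_j.

Step by step this gives:
  u_1 = (0, 0, -3)
  u_2 = (-1, 3, 0)
  u_3 = (-9/10, -3/10, 0)

Orthogonality check:
  u_2 · u_1 = 0 (should be 0)
  u_3 · u_1 = 0 (should be 0)
  u_3 · u_2 = 0 (should be 0)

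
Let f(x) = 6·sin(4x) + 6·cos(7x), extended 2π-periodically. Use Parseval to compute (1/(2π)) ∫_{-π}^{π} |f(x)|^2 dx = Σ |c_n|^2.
Σ |c_n|^2 = 36

Expand |f|^2 and use orthogonality of {sin(nx), cos(mx)} on [-π, π]:
  ∫_{-π}^{π} sin(nx)^2 dx = π, ∫ cos(mx)^2 dx = π, and cross terms integrate to 0.
So ∫_{-π}^{π} f(x)^2 dx = 6^2 · π + 6^2 · π = (36 + 36)π.
Divide by 2π: (36 + 36)/2 = 36.
By Parseval, this equals Σ |c_n|^2.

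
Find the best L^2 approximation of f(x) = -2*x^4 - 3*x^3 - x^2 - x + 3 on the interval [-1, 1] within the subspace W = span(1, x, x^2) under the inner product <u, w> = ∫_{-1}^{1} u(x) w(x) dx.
g(x) = -19*x^2/7 - 14*x/5 + 111/35

The best approximation g ∈ W is the orthogonal projection of f onto W. Writing g = a_0 + a_1 x + a_2 x^2, the coefficients solve the normal equations G · a = b where
  G_{ij} = <φ_i, φ_j> and b_i = <f, φ_i>, with φ_0 = 1, φ_1 = x, φ_2 = x^2.
G =
  [2, 0, 2/3]
  [0, 2/3, 0]
  [2/3, 0, 2/5],
b = (68/15, -28/15, 36/35).
Solving gives a_0 = 111/35, a_1 = -14/5, a_2 = -19/7, so
  g(x) = -19*x^2/7 - 14*x/5 + 111/35.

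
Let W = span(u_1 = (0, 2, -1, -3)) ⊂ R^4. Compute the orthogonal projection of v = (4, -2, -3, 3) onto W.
proj_W(v) = (0, -10/7, 5/7, 15/7)

Set up U = [u_1 | ... | u_1] ∈ R^(4×1). The projector onto W = col(U) is P = U (U^T U)^(-1) U^T.
Compute U^T U =
  [14],
and U^T v = (-10).
Solve U^T U · c = U^T v for the coefficients: c = (-5/7). The projection is proj_W(v) = U c.
Check: (v - proj_W(v)) · u_1 = 0  (should be 0).
Result: proj_W(v) = (0, -10/7, 5/7, 15/7).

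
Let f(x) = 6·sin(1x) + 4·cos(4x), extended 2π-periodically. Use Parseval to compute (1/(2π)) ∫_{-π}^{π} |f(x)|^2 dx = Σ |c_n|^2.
Σ |c_n|^2 = 26

Expand |f|^2 and use orthogonality of {sin(nx), cos(mx)} on [-π, π]:
  ∫_{-π}^{π} sin(nx)^2 dx = π, ∫ cos(mx)^2 dx = π, and cross terms integrate to 0.
So ∫_{-π}^{π} f(x)^2 dx = 6^2 · π + 4^2 · π = (36 + 16)π.
Divide by 2π: (36 + 16)/2 = 26.
By Parseval, this equals Σ |c_n|^2.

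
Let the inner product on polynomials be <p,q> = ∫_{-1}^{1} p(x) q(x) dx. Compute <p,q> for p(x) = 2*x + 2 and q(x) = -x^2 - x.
<p,q> = -8/3

Expand the product: p(x)·q(x) = -2*x^3 - 4*x^2 - 2*x.
∫_{-1}^{1} of each monomial x^k gives [2/(k+1) if k even, 0 if k odd]. Integrating term-by-term (or equivalently evaluating the antiderivative F(x) = -x^4/2 - 4*x^3/3 - x^2 at the endpoints):
  F(1) − F(−1) = -17/6 − (-1/6) = -8/3.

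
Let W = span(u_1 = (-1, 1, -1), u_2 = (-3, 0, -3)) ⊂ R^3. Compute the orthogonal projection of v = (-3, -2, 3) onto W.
proj_W(v) = (0, -2, 0)

Set up U = [u_1 | ... | u_2] ∈ R^(3×2). The projector onto W = col(U) is P = U (U^T U)^(-1) U^T.
Compute U^T U =
  [3, 6]
  [6, 18],
and U^T v = (-2, 0).
Solve U^T U · c = U^T v for the coefficients: c = (-2, 2/3). The projection is proj_W(v) = U c.
Check: (v - proj_W(v)) · u_1 = 0  (should be 0).
Check: (v - proj_W(v)) · u_2 = 0  (should be 0).
Result: proj_W(v) = (0, -2, 0).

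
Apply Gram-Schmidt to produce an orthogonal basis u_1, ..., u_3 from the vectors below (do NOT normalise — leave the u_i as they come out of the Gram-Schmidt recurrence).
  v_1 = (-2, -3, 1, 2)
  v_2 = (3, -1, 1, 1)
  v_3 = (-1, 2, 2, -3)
Orthogonal basis:
  u_1 = (-2, -3, 1, 2)
  u_2 = (3, -1, 1, 1)
  u_3 = (-7/18, 1/6, 53/18, -29/18)

Apply the Gram-Schmidt recurrence
  u_1 = v_1
  u_i = v_i − Σ_{j<i} ((v_i · u_j) / (u_j · u_j)) · u_j.

Step by step this gives:
  u_1 = (-2, -3, 1, 2)
  u_2 = (3, -1, 1, 1)
  u_3 = (-7/18, 1/6, 53/18, -29/18)

Orthogonality check:
  u_2 · u_1 = 0 (should be 0)
  u_3 · u_1 = 0 (should be 0)
  u_3 · u_2 = 0 (should be 0)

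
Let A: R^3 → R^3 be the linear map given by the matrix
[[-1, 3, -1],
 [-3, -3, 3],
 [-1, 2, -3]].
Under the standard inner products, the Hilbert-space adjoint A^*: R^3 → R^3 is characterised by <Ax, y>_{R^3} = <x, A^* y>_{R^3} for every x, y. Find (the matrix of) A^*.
A^* = A^T =
[[-1, -3, -1],
 [3, -3, 2],
 [-1, 3, -3]]

For real matrices with standard dot products, the defining identity <Ax, y> = <x, A^* y> gives (Ax)^T y = x^T (A^*) y, i.e. x^T A^T y = x^T (A^*) y. Since this holds for all x, y, we must have A^* = A^T. Therefore
A^* =
[[-1, -3, -1],
 [3, -3, 2],
 [-1, 3, -3]].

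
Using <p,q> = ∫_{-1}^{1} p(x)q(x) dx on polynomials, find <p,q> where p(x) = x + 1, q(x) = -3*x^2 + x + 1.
<p,q> = 2/3

Expand the product: p(x)·q(x) = -3*x^3 - 2*x^2 + 2*x + 1.
∫_{-1}^{1} of each monomial x^k gives [2/(k+1) if k even, 0 if k odd]. Integrating term-by-term (or equivalently evaluating the antiderivative F(x) = -3*x^4/4 - 2*x^3/3 + x^2 + x at the endpoints):
  F(1) − F(−1) = 7/12 − (-1/12) = 2/3.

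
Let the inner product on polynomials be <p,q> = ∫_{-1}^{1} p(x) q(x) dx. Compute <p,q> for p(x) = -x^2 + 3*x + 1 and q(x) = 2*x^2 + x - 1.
<p,q> = 6/5

Expand the product: p(x)·q(x) = -2*x^4 + 5*x^3 + 6*x^2 - 2*x - 1.
∫_{-1}^{1} of each monomial x^k gives [2/(k+1) if k even, 0 if k odd]. Integrating term-by-term (or equivalently evaluating the antiderivative F(x) = -2*x^5/5 + 5*x^4/4 + 2*x^3 - x^2 - x at the endpoints):
  F(1) − F(−1) = 17/20 − (-7/20) = 6/5.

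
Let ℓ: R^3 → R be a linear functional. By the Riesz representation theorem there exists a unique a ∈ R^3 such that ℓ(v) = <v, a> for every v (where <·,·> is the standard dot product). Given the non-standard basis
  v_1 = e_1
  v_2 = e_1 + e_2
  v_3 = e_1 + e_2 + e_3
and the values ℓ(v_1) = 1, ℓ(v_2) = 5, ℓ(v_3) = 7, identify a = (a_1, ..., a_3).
a = (1, 4, 2)

Write a = (a_1, ..., a_3) in the standard basis. For each basis vector v_i, ℓ(v_i) = <v_i, a> is a linear equation in the a_j's. Collect the n equations into a matrix system V a = ℓ, where row i of V is v_i (expressed in the standard basis). Since V is invertible (lower-triangular with 1s on the diagonal, up to permutation), solve by back-substitution:
  V =
[[1, 0, 0],
 [1, 1, 0],
 [1, 1, 1]]
  V a = (1, 5, 7)
Solving gives a = (1, 4, 2).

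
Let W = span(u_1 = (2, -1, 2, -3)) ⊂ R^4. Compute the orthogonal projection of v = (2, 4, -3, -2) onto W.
proj_W(v) = (0, 0, 0, 0)

Set up U = [u_1 | ... | u_1] ∈ R^(4×1). The projector onto W = col(U) is P = U (U^T U)^(-1) U^T.
Compute U^T U =
  [18],
and U^T v = (0).
Solve U^T U · c = U^T v for the coefficients: c = (0). The projection is proj_W(v) = U c.
Check: (v - proj_W(v)) · u_1 = 0  (should be 0).
Result: proj_W(v) = (0, 0, 0, 0).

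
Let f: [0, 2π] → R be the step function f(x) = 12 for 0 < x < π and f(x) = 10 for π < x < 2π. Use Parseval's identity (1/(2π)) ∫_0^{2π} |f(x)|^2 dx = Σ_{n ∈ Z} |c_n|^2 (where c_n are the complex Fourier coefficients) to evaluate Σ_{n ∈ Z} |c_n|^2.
Σ |c_n|^2 = 122

Parseval equates the L^2 energy of f (normalised by 1/(2π)) with the ℓ^2 sum of its Fourier coefficients: (1/(2π)) ∫_0^{2π} |f|^2 = Σ |c_n|^2.
Compute the left side: (1/(2π)) [∫_0^π 12^2 dx + ∫_π^{2π} 10^2 dx] = (1/(2π)) · (144π + 100π) = (144 + 100)/2 = 122.
So Σ_{n ∈ Z} |c_n|^2 = 122.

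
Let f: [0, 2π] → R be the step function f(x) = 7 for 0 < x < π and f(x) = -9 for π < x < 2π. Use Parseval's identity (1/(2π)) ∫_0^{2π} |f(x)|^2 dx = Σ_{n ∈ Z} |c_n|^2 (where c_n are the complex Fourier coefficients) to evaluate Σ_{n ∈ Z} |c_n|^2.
Σ |c_n|^2 = 65

Parseval equates the L^2 energy of f (normalised by 1/(2π)) with the ℓ^2 sum of its Fourier coefficients: (1/(2π)) ∫_0^{2π} |f|^2 = Σ |c_n|^2.
Compute the left side: (1/(2π)) [∫_0^π 7^2 dx + ∫_π^{2π} (-9)^2 dx] = (1/(2π)) · (49π + 81π) = (49 + 81)/2 = 65.
So Σ_{n ∈ Z} |c_n|^2 = 65.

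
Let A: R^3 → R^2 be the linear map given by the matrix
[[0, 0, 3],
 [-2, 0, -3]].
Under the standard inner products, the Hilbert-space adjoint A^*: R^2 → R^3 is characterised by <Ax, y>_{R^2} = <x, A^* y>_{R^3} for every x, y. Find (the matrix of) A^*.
A^* = A^T =
[[0, -2],
 [0, 0],
 [3, -3]]

For real matrices with standard dot products, the defining identity <Ax, y> = <x, A^* y> gives (Ax)^T y = x^T (A^*) y, i.e. x^T A^T y = x^T (A^*) y. Since this holds for all x, y, we must have A^* = A^T. Therefore
A^* =
[[0, -2],
 [0, 0],
 [3, -3]].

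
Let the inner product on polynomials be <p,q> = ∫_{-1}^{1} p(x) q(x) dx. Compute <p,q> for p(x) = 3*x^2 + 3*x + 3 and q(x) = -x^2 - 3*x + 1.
<p,q> = -6/5

Expand the product: p(x)·q(x) = -3*x^4 - 12*x^3 - 9*x^2 - 6*x + 3.
∫_{-1}^{1} of each monomial x^k gives [2/(k+1) if k even, 0 if k odd]. Integrating term-by-term (or equivalently evaluating the antiderivative F(x) = -3*x^5/5 - 3*x^4 - 3*x^3 - 3*x^2 + 3*x at the endpoints):
  F(1) − F(−1) = -33/5 − (-27/5) = -6/5.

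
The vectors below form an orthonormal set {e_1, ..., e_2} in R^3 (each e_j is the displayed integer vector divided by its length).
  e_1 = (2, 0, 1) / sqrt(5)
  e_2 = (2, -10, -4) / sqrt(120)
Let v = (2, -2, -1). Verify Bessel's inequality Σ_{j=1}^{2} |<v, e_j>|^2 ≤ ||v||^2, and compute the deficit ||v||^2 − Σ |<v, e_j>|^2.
Σ |<v, e_j>|^2 = 25/3; ||v||^2 = 9; deficit = 2/3

Write each e_j = u_j / sqrt(<u_j, u_j>) where u_j is the displayed integer vector. Then <v, e_j> = <v, u_j> / sqrt(<u_j, u_j>), so |<v, e_j>|^2 = <v, u_j>^2 / <u_j, u_j>.
Coefficients: <v, e_1> = 3/sqrt(5), <v, e_2> = 28/sqrt(120).
Square and sum: Σ |<v, e_j>|^2 = 25/3.
Compute ||v||^2 = v·v = 9.
Deficit = 9 − 25/3 = 2/3 ≥ 0, confirming Bessel's inequality. (The deficit equals ||v − Σ <v,e_j> e_j||^2, the squared distance from v to span{e_j}.)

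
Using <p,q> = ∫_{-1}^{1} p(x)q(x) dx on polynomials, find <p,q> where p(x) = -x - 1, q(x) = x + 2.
<p,q> = -14/3

Expand the product: p(x)·q(x) = -x^2 - 3*x - 2.
∫_{-1}^{1} of each monomial x^k gives [2/(k+1) if k even, 0 if k odd]. Integrating term-by-term (or equivalently evaluating the antiderivative F(x) = -x^3/3 - 3*x^2/2 - 2*x at the endpoints):
  F(1) − F(−1) = -23/6 − (5/6) = -14/3.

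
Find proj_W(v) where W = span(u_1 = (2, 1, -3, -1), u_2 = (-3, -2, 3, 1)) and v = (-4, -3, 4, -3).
proj_W(v) = (-83/21, -64/21, 19/7, 19/21)

Set up U = [u_1 | ... | u_2] ∈ R^(4×2). The projector onto W = col(U) is P = U (U^T U)^(-1) U^T.
Compute U^T U =
  [15, -18]
  [-18, 23],
and U^T v = (-20, 27).
Solve U^T U · c = U^T v for the coefficients: c = (26/21, 15/7). The projection is proj_W(v) = U c.
Check: (v - proj_W(v)) · u_1 = 0  (should be 0).
Check: (v - proj_W(v)) · u_2 = 0  (should be 0).
Result: proj_W(v) = (-83/21, -64/21, 19/7, 19/21).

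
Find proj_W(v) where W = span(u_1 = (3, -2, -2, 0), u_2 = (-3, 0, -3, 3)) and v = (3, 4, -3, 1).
proj_W(v) = (21/25, -22/25, -34/25, 12/25)

Set up U = [u_1 | ... | u_2] ∈ R^(4×2). The projector onto W = col(U) is P = U (U^T U)^(-1) U^T.
Compute U^T U =
  [17, -3]
  [-3, 27],
and U^T v = (7, 3).
Solve U^T U · c = U^T v for the coefficients: c = (11/25, 4/25). The projection is proj_W(v) = U c.
Check: (v - proj_W(v)) · u_1 = 0  (should be 0).
Check: (v - proj_W(v)) · u_2 = 0  (should be 0).
Result: proj_W(v) = (21/25, -22/25, -34/25, 12/25).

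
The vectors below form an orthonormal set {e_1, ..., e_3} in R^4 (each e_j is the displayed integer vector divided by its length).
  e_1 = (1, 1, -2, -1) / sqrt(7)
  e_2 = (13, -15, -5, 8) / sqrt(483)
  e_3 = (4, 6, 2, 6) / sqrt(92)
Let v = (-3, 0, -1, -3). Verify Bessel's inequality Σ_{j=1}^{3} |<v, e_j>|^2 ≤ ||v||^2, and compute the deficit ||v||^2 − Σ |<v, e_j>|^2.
Σ |<v, e_j>|^2 = 56/3; ||v||^2 = 19; deficit = 1/3

Write each e_j = u_j / sqrt(<u_j, u_j>) where u_j is the displayed integer vector. Then <v, e_j> = <v, u_j> / sqrt(<u_j, u_j>), so |<v, e_j>|^2 = <v, u_j>^2 / <u_j, u_j>.
Coefficients: <v, e_1> = 2/sqrt(7), <v, e_2> = -58/sqrt(483), <v, e_3> = -32/sqrt(92).
Square and sum: Σ |<v, e_j>|^2 = 56/3.
Compute ||v||^2 = v·v = 19.
Deficit = 19 − 56/3 = 1/3 ≥ 0, confirming Bessel's inequality. (The deficit equals ||v − Σ <v,e_j> e_j||^2, the squared distance from v to span{e_j}.)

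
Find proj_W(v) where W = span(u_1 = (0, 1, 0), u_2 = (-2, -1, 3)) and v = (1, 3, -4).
proj_W(v) = (28/13, 3, -42/13)

Set up U = [u_1 | ... | u_2] ∈ R^(3×2). The projector onto W = col(U) is P = U (U^T U)^(-1) U^T.
Compute U^T U =
  [1, -1]
  [-1, 14],
and U^T v = (3, -17).
Solve U^T U · c = U^T v for the coefficients: c = (25/13, -14/13). The projection is proj_W(v) = U c.
Check: (v - proj_W(v)) · u_1 = 0  (should be 0).
Check: (v - proj_W(v)) · u_2 = 0  (should be 0).
Result: proj_W(v) = (28/13, 3, -42/13).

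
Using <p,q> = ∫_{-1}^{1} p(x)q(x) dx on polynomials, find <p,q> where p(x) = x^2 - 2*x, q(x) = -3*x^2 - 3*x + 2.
<p,q> = 62/15

Expand the product: p(x)·q(x) = -3*x^4 + 3*x^3 + 8*x^2 - 4*x.
∫_{-1}^{1} of each monomial x^k gives [2/(k+1) if k even, 0 if k odd]. Integrating term-by-term (or equivalently evaluating the antiderivative F(x) = -3*x^5/5 + 3*x^4/4 + 8*x^3/3 - 2*x^2 at the endpoints):
  F(1) − F(−1) = 49/60 − (-199/60) = 62/15.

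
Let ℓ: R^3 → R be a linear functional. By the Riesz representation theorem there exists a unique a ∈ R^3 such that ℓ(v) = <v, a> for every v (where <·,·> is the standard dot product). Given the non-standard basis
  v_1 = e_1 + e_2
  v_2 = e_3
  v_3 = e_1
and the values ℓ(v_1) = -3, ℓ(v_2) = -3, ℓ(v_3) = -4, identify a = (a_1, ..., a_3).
a = (-4, 1, -3)

Write a = (a_1, ..., a_3) in the standard basis. For each basis vector v_i, ℓ(v_i) = <v_i, a> is a linear equation in the a_j's. Collect the n equations into a matrix system V a = ℓ, where row i of V is v_i (expressed in the standard basis). Since V is invertible (lower-triangular with 1s on the diagonal, up to permutation), solve by back-substitution:
  V =
[[1, 1, 0],
 [0, 0, 1],
 [1, 0, 0]]
  V a = (-3, -3, -4)
Solving gives a = (-4, 1, -3).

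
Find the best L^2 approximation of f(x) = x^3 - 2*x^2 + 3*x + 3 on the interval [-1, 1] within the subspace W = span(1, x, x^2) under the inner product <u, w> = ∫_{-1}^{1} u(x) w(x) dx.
g(x) = -2*x^2 + 18*x/5 + 3

The best approximation g ∈ W is the orthogonal projection of f onto W. Writing g = a_0 + a_1 x + a_2 x^2, the coefficients solve the normal equations G · a = b where
  G_{ij} = <φ_i, φ_j> and b_i = <f, φ_i>, with φ_0 = 1, φ_1 = x, φ_2 = x^2.
G =
  [2, 0, 2/3]
  [0, 2/3, 0]
  [2/3, 0, 2/5],
b = (14/3, 12/5, 6/5).
Solving gives a_0 = 3, a_1 = 18/5, a_2 = -2, so
  g(x) = -2*x^2 + 18*x/5 + 3.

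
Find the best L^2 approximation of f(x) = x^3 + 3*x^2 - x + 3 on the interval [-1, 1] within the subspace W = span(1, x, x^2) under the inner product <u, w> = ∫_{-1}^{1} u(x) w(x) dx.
g(x) = 3*x^2 - 2*x/5 + 3

The best approximation g ∈ W is the orthogonal projection of f onto W. Writing g = a_0 + a_1 x + a_2 x^2, the coefficients solve the normal equations G · a = b where
  G_{ij} = <φ_i, φ_j> and b_i = <f, φ_i>, with φ_0 = 1, φ_1 = x, φ_2 = x^2.
G =
  [2, 0, 2/3]
  [0, 2/3, 0]
  [2/3, 0, 2/5],
b = (8, -4/15, 16/5).
Solving gives a_0 = 3, a_1 = -2/5, a_2 = 3, so
  g(x) = 3*x^2 - 2*x/5 + 3.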